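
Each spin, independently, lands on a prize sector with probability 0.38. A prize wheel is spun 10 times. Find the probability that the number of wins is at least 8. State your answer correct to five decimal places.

X ~ Binomial(10, 0.38); P(X ≥ 8) = Σ C(10,k) p^k (1−p)^(10−k) over k:
  k=8: C(10,8)·0.38^8·0.62^2 = 0.0075208
  k=9: C(10,9)·0.38^9·0.62^1 = 0.0010243
  k=10: C(10,10)·0.38^10·0.62^0 = 0.0000628
Total = 0.0086079

0.00861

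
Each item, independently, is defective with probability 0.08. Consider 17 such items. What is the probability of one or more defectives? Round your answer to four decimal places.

P(at least one) = 1 − P(none) = 1 − (1 − 0.08)^17
= 1 − 0.242322 = 0.757678

0.7577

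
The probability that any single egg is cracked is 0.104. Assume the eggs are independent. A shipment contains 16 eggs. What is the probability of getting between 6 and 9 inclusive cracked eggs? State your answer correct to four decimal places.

0.0040

X ~ Binomial(16, 0.104); P(6 ≤ X ≤ 9) = Σ C(16,k) p^k (1−p)^(16−k) over k:
  k=6: C(16,6)·0.104^6·0.896^10 = 0.003379
  k=7: C(16,7)·0.104^7·0.896^9 = 0.000560
  k=8: C(16,8)·0.104^8·0.896^8 = 0.000073
  k=9: C(16,9)·0.104^9·0.896^7 = 0.000008
Total = 0.004020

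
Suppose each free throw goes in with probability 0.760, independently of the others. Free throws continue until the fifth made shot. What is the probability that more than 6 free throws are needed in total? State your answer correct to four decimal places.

Needing more than 6 free throws ⇔ fewer than 5 successes in the first 6. With X ~ Binomial(6, 0.76), P(Y > 6) = P(X ≤ 4).
  k=0: C(6,0)·0.76^0·0.24^6 = 0.000191
  k=1: C(6,1)·0.76^1·0.24^5 = 0.003631
  k=2: C(6,2)·0.76^2·0.24^4 = 0.028745
  k=3: C(6,3)·0.76^3·0.24^3 = 0.121368
  k=4: C(6,4)·0.76^4·0.24^2 = 0.288249
P(X ≤ 4) = 0.442184

0.4422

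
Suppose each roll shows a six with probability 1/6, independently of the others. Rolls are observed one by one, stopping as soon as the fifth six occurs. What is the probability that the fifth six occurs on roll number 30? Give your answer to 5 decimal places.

0.03202

Y = trial on which the fifth success occurs; negative binomial, r=5, p=0.166667.
P(Y=30) = C(29,4) · p^5 · (1−p)^25
= 23751 · 0.0001286 · 0.010483 = 0.0320180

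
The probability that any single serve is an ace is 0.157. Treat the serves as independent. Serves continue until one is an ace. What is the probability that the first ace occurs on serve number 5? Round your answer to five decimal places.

0.07929

Geometric (trials to first success), p = 0.157.
P(Y = 5) = (1−p)^4 · p = 0.50502 · 0.157 = 0.0792885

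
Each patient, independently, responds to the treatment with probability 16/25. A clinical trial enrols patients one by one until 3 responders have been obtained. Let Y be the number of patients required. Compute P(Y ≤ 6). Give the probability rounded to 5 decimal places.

0.87141

Finishing within 6 patients ⇔ at least 3 successes in the first 6. With X ~ Binomial(6, 0.64), P(Y ≤ 6) = 1 − P(X ≤ 2).
  k=0: C(6,0)·0.64^0·0.36^6 = 0.0021768
  k=1: C(6,1)·0.64^1·0.36^5 = 0.0232190
  k=2: C(6,2)·0.64^2·0.36^4 = 0.1031956
1 − 0.1285914 = 0.8714086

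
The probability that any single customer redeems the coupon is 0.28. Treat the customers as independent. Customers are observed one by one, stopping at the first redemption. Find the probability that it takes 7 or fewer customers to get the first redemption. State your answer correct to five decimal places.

0.89969

Y = number of customers to the first success; geometric, p = 0.28.
P(Y ≤ 7) = 1 − (1−p)^7 = 1 − 0.1003061 = 0.8996939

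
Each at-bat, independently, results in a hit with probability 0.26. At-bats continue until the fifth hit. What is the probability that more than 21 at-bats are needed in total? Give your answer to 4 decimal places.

0.3287

Needing more than 21 at-bats ⇔ fewer than 5 successes in the first 21. With X ~ Binomial(21, 0.26), P(Y > 21) = P(X ≤ 4).
  k=0: C(21,0)·0.26^0·0.74^21 = 0.001794
  k=1: C(21,1)·0.26^1·0.74^20 = 0.013238
  k=2: C(21,2)·0.26^2·0.74^19 = 0.046512
  k=3: C(21,3)·0.26^3·0.74^18 = 0.103501
  k=4: C(21,4)·0.26^4·0.74^17 = 0.163643
P(X ≤ 4) = 0.328688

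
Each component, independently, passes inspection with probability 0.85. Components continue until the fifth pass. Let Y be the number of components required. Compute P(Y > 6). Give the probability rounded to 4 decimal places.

Needing more than 6 components ⇔ fewer than 5 successes in the first 6. With X ~ Binomial(6, 0.85), P(Y > 6) = P(X ≤ 4).
  k=0: C(6,0)·0.85^0·0.15^6 = 0.000011
  k=1: C(6,1)·0.85^1·0.15^5 = 0.000387
  k=2: C(6,2)·0.85^2·0.15^4 = 0.005486
  k=3: C(6,3)·0.85^3·0.15^3 = 0.041453
  k=4: C(6,4)·0.85^4·0.15^2 = 0.176177
P(X ≤ 4) = 0.223516

0.2235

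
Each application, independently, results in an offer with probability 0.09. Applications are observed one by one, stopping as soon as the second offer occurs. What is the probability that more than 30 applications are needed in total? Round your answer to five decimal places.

0.23427

Needing more than 30 applications ⇔ fewer than 2 successes in the first 30. With X ~ Binomial(30, 0.09), P(Y > 30) = P(X ≤ 1).
  k=0: C(30,0)·0.09^0·0.91^30 = 0.0590530
  k=1: C(30,1)·0.09^1·0.91^29 = 0.1752121
P(X ≤ 1) = 0.2342651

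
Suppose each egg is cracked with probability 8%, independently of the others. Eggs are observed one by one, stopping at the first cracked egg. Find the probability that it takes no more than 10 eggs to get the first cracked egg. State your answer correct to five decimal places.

0.56561

Y = number of eggs to the first success; geometric, p = 0.08.
P(Y ≤ 10) = 1 − (1−p)^10 = 1 − 0.4343885 = 0.5656115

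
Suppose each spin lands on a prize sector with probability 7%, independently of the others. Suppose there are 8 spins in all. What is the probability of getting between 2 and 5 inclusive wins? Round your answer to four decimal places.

X ~ Binomial(8, 0.07); P(2 ≤ X ≤ 5) = Σ C(8,k) p^k (1−p)^(8−k) over k:
  k=2: C(8,2)·0.07^2·0.93^6 = 0.088767
  k=3: C(8,3)·0.07^3·0.93^5 = 0.013363
  k=4: C(8,4)·0.07^4·0.93^4 = 0.001257
  k=5: C(8,5)·0.07^5·0.93^3 = 0.000076
Total = 0.103463

0.1035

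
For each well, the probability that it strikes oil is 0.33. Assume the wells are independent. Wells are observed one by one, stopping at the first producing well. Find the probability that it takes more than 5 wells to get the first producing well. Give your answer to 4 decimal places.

Y = number of wells to the first success; geometric, p = 0.33.
P(Y > 5) = P(first 5 all fail) = (1−p)^5 = 0.135013

0.1350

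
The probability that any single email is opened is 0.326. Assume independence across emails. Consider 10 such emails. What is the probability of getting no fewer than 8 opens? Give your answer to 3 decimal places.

0.003

X ~ Binomial(10, 0.326); P(X ≥ 8) = Σ C(10,k) p^k (1−p)^(10−k) over k:
  k=8: C(10,8)·0.326^8·0.674^2 = 0.00261
  k=9: C(10,9)·0.326^9·0.674^1 = 0.00028
  k=10: C(10,10)·0.326^10·0.674^0 = 0.00001
Total = 0.00290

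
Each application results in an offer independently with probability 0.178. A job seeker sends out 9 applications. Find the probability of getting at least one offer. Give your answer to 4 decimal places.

P(at least one) = 1 − P(none) = 1 − (1 − 0.178)^9
= 1 − 0.171335 = 0.828665

0.8287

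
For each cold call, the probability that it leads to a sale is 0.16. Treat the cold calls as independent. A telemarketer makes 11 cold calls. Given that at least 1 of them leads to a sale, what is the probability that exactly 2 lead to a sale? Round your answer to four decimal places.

X ~ Binomial(11, 0.16). Want P(X=2 | X≥1) = P(X=2) / P(X≥1).
P(X=2) = C(11,2)·0.16^2·0.84^9 = 0.293168
P(X≥1) = 1 − 0.146917 = 0.853083
Ratio = 0.293168 / 0.853083 = 0.343657

0.3437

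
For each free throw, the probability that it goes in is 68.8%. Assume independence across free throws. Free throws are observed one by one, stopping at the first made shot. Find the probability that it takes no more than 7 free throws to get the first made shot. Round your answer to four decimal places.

Y = number of free throws to the first success; geometric, p = 0.688.
P(Y ≤ 7) = 1 − (1−p)^7 = 1 − 0.000288 = 0.999712

0.9997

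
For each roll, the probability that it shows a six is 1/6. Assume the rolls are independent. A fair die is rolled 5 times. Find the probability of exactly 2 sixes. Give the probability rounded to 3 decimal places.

X ~ Binomial(n=5, p=0.166667).
P(X=2) = C(5,2) · p^2 · (1−p)^3
= 10 · 0.027778 · 0.5787 = 0.16075

0.161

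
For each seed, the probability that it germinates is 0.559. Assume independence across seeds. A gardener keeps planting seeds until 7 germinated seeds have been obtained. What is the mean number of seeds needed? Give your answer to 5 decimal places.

Y = total seeds until the seventh success; negative binomial with r=7, p=0.559.
E[Y] = r / p = 7 / 0.559 = 12.5223614

12.52236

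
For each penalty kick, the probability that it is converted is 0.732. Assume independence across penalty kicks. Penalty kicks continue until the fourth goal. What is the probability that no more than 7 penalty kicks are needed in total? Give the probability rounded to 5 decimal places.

Finishing within 7 penalty kicks ⇔ at least 4 successes in the first 7. With X ~ Binomial(7, 0.732), P(Y ≤ 7) = 1 − P(X ≤ 3).
  k=0: C(7,0)·0.732^0·0.268^7 = 0.0000993
  k=1: C(7,1)·0.732^1·0.268^6 = 0.0018985
  k=2: C(7,2)·0.732^2·0.268^5 = 0.0155566
  k=3: C(7,3)·0.732^3·0.268^4 = 0.0708175
1 − 0.0883719 = 0.9116281

0.91163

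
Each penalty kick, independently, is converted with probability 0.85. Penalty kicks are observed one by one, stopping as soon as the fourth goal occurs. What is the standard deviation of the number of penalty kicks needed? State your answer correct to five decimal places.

Y = total penalty kicks until the fourth success; negative binomial with r=4, p=0.85.
SD(Y) = √[r(1−p)/p²] = √(0.8304498) = 0.9112902

0.91129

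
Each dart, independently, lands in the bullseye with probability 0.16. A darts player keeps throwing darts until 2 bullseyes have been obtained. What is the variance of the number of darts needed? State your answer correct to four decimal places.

Y = total darts until the second success; negative binomial with r=2, p=0.16.
Var(Y) = r(1−p)/p² = 2·0.84 / 0.16² = 65.625000

65.6250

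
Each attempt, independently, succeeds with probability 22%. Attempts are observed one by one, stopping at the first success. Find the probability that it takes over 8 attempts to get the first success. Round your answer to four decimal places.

Y = number of attempts to the first success; geometric, p = 0.22.
P(Y > 8) = P(first 8 all fail) = (1−p)^8 = 0.137011

0.1370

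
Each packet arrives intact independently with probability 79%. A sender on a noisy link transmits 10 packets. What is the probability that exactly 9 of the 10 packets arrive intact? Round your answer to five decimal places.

0.25169

X ~ Binomial(n=10, p=0.79).
P(X=9) = C(10,9) · p^9 · (1−p)^1
= 10 · 0.11985 · 0.21 = 0.2516884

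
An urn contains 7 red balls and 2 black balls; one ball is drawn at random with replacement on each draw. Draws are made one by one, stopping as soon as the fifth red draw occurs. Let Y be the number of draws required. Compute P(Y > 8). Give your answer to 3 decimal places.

Needing more than 8 draws ⇔ fewer than 5 successes in the first 8. With X ~ Binomial(8, 0.777778), P(Y > 8) = P(X ≤ 4).
  k=0: C(8,0)·0.777778^0·0.222222^8 = 0.00001
  k=1: C(8,1)·0.777778^1·0.222222^7 = 0.00017
  k=2: C(8,2)·0.777778^2·0.222222^6 = 0.00204
  k=3: C(8,3)·0.777778^3·0.222222^5 = 0.01428
  k=4: C(8,4)·0.777778^4·0.222222^4 = 0.06247
P(X ≤ 4) = 0.07896

0.079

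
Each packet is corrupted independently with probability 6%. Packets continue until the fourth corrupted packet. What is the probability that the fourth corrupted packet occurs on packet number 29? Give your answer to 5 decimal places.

Y = trial on which the fourth success occurs; negative binomial, r=4, p=0.06.
P(Y=29) = C(28,3) · p^4 · (1−p)^25
= 3276 · 1.296e-05 · 0.21291 = 0.0090395

0.00904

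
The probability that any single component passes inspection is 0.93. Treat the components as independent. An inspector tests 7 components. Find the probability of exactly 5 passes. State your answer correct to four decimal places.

0.0716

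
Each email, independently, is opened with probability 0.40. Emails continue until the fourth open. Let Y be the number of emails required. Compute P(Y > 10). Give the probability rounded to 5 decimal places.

Needing more than 10 emails ⇔ fewer than 4 successes in the first 10. With X ~ Binomial(10, 0.40), P(Y > 10) = P(X ≤ 3).
  k=0: C(10,0)·0.40^0·0.60^10 = 0.0060466
  k=1: C(10,1)·0.40^1·0.60^9 = 0.0403108
  k=2: C(10,2)·0.40^2·0.60^8 = 0.1209324
  k=3: C(10,3)·0.40^3·0.60^7 = 0.2149908
P(X ≤ 3) = 0.3822806

0.38228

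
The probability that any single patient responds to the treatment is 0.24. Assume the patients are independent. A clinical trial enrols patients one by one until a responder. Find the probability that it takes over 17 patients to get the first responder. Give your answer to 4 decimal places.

0.0094

Y = number of patients to the first success; geometric, p = 0.24.
P(Y > 17) = P(first 17 all fail) = (1−p)^17 = 0.009415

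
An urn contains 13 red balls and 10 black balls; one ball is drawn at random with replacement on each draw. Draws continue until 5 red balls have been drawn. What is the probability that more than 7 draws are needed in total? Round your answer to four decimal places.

0.6533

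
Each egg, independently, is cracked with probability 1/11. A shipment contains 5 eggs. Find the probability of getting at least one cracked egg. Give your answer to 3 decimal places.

P(at least one) = 1 − P(none) = 1 − (1 − 0.090909)^5
= 1 − 0.62092 = 0.37908

0.379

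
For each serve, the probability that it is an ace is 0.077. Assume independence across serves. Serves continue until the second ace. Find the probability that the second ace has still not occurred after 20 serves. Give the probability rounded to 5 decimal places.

0.53740

Needing more than 20 serves ⇔ fewer than 2 successes in the first 20. With X ~ Binomial(20, 0.077), P(Y > 20) = P(X ≤ 1).
  k=0: C(20,0)·0.077^0·0.923^20 = 0.2013882
  k=1: C(20,1)·0.077^1·0.923^19 = 0.3360106
P(X ≤ 1) = 0.5373988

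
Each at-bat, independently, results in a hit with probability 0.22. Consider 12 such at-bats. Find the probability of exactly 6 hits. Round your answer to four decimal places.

X ~ Binomial(n=12, p=0.22).
P(X=6) = C(12,6) · p^6 · (1−p)^6
= 924 · 0.00011338 · 0.2252 = 0.023593

0.0236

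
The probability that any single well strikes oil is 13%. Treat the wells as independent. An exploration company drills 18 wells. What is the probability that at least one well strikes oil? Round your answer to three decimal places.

P(at least one) = 1 − P(none) = 1 − (1 − 0.13)^18
= 1 − 0.08154 = 0.91846

0.918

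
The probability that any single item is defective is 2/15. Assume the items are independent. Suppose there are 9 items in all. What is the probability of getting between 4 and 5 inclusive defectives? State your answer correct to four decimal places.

X ~ Binomial(9, 0.133333); P(4 ≤ X ≤ 5) = Σ C(9,k) p^k (1−p)^(9−k) over k:
  k=4: C(9,4)·0.133333^4·0.866667^5 = 0.019471
  k=5: C(9,5)·0.133333^5·0.866667^4 = 0.002996
Total = 0.022466

0.0225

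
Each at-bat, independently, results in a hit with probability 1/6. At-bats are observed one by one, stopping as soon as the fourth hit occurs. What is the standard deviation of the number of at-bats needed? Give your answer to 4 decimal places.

Y = total at-bats until the fourth success; negative binomial with r=4, p=0.166667.
SD(Y) = √[r(1−p)/p²] = √(120.000000) = 10.954451

10.9545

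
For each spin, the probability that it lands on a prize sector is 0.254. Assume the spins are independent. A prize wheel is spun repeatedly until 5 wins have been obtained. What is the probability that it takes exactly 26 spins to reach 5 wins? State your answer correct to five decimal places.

0.02843

Y = trial on which the fifth success occurs; negative binomial, r=5, p=0.254.
P(Y=26) = C(25,4) · p^5 · (1−p)^21
= 12650 · 0.0010572 · 0.0021258 = 0.0284298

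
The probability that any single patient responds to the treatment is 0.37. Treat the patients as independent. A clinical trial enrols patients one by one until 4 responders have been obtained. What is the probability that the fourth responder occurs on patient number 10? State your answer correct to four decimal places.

0.0984

Y = trial on which the fourth success occurs; negative binomial, r=4, p=0.37.
P(Y=10) = C(9,3) · p^4 · (1−p)^6
= 84 · 0.018742 · 0.062524 = 0.098430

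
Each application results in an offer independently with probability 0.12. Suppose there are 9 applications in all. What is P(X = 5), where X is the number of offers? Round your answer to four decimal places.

X ~ Binomial(n=9, p=0.12).
P(X=5) = C(9,5) · p^5 · (1−p)^4
= 126 · 2.4883e-05 · 0.5997 = 0.001880

0.0019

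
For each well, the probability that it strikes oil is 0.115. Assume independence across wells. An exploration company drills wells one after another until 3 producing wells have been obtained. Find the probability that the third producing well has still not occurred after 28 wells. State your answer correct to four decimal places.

Needing more than 28 wells ⇔ fewer than 3 successes in the first 28. With X ~ Binomial(28, 0.115), P(Y > 28) = P(X ≤ 2).
  k=0: C(28,0)·0.115^0·0.885^28 = 0.032690
  k=1: C(28,1)·0.115^1·0.885^27 = 0.118939
  k=2: C(28,2)·0.115^2·0.885^26 = 0.208647
P(X ≤ 2) = 0.360276

0.3603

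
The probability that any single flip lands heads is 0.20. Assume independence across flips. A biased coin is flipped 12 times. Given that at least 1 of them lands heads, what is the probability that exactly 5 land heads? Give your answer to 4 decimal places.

0.0571

X ~ Binomial(12, 0.20). Want P(X=5 | X≥1) = P(X=5) / P(X≥1).
P(X=5) = C(12,5)·0.20^5·0.80^7 = 0.053150
P(X≥1) = 1 − 0.068719 = 0.931281
Ratio = 0.053150 / 0.931281 = 0.057072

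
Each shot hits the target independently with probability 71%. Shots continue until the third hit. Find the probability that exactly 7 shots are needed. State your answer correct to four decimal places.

Y = trial on which the third success occurs; negative binomial, r=3, p=0.71.
P(Y=7) = C(6,2) · p^3 · (1−p)^4
= 15 · 0.35791 · 0.0070728 = 0.037972

0.0380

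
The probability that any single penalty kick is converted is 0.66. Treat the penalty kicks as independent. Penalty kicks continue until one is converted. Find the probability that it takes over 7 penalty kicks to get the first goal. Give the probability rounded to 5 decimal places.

Y = number of penalty kicks to the first success; geometric, p = 0.66.
P(Y > 7) = P(first 7 all fail) = (1−p)^7 = 0.0005252

0.00053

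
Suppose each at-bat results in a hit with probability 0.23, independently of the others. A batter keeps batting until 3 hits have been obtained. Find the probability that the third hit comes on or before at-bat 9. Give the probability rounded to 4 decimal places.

Finishing within 9 at-bats ⇔ at least 3 successes in the first 9. With X ~ Binomial(9, 0.23), P(Y ≤ 9) = 1 − P(X ≤ 2).
  k=0: C(9,0)·0.23^0·0.77^9 = 0.095152
  k=1: C(9,1)·0.23^1·0.77^8 = 0.255797
  k=2: C(9,2)·0.23^2·0.77^7 = 0.305628
1 − 0.656577 = 0.343423

0.3434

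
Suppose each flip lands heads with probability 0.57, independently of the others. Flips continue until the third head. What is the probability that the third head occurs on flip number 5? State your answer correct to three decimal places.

0.205

Y = trial on which the third success occurs; negative binomial, r=3, p=0.57.
P(Y=5) = C(4,2) · p^3 · (1−p)^2
= 6 · 0.18519 · 0.1849 = 0.20545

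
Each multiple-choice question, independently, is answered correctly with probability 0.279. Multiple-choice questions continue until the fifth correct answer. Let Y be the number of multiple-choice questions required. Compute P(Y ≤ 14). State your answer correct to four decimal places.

0.3478

Finishing within 14 multiple-choice questions ⇔ at least 5 successes in the first 14. With X ~ Binomial(14, 0.279), P(Y ≤ 14) = 1 − P(X ≤ 4).
  k=0: C(14,0)·0.279^0·0.721^14 = 0.010259
  k=1: C(14,1)·0.279^1·0.721^13 = 0.055576
  k=2: C(14,2)·0.279^2·0.721^12 = 0.139789
  k=3: C(14,3)·0.279^3·0.721^11 = 0.216372
  k=4: C(14,4)·0.279^4·0.721^10 = 0.230252
1 − 0.652249 = 0.347751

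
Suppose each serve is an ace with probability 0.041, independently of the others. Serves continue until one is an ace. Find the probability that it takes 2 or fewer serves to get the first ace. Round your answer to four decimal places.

Y = number of serves to the first success; geometric, p = 0.041.
P(Y ≤ 2) = 1 − (1−p)^2 = 1 − 0.919681 = 0.080319

0.0803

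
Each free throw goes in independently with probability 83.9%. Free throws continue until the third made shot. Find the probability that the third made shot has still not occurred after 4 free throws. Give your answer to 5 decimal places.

Needing more than 4 free throws ⇔ fewer than 3 successes in the first 4. With X ~ Binomial(4, 0.839), P(Y > 4) = P(X ≤ 2).
  k=0: C(4,0)·0.839^0·0.161^4 = 0.0006719
  k=1: C(4,1)·0.839^1·0.161^3 = 0.0140055
  k=2: C(4,2)·0.839^2·0.161^2 = 0.1094780
P(X ≤ 2) = 0.1241554

0.12416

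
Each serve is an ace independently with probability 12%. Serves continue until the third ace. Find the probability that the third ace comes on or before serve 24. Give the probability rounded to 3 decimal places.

0.563

Finishing within 24 serves ⇔ at least 3 successes in the first 24. With X ~ Binomial(24, 0.12), P(Y ≤ 24) = 1 − P(X ≤ 2).
  k=0: C(24,0)·0.12^0·0.88^24 = 0.04651
  k=1: C(24,1)·0.12^1·0.88^23 = 0.15223
  k=2: C(24,2)·0.12^2·0.88^22 = 0.23872
1 − 0.43746 = 0.56254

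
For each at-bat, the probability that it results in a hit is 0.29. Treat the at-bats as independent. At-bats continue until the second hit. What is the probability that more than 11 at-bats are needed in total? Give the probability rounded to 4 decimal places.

0.1270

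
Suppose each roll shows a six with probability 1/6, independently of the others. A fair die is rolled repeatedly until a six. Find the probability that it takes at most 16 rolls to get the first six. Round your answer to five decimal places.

Y = number of rolls to the first success; geometric, p = 0.166667.
P(Y ≤ 16) = 1 − (1−p)^16 = 1 − 0.0540879 = 0.9459121

0.94591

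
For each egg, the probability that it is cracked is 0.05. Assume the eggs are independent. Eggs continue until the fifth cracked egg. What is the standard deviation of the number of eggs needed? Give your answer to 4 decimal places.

43.5890

Y = total eggs until the fifth success; negative binomial with r=5, p=0.05.
SD(Y) = √[r(1−p)/p²] = √(1900.000000) = 43.588989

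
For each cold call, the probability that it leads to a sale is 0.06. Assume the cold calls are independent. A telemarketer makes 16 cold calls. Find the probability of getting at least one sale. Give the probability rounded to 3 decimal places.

0.628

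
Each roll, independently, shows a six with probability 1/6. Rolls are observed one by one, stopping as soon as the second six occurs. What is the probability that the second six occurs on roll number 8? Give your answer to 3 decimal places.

0.065

Y = trial on which the second success occurs; negative binomial, r=2, p=0.166667.
P(Y=8) = C(7,1) · p^2 · (1−p)^6
= 7 · 0.027778 · 0.3349 = 0.06512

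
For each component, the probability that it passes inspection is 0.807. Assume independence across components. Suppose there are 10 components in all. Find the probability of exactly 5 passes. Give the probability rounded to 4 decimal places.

0.0231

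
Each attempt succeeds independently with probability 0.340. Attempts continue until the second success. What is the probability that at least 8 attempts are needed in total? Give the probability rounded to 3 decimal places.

0.251

Needing more than 7 attempts ⇔ fewer than 2 successes in the first 7. With X ~ Binomial(7, 0.34), P(Y > 7) = P(X ≤ 1).
  k=0: C(7,0)·0.34^0·0.66^7 = 0.05455
  k=1: C(7,1)·0.34^1·0.66^6 = 0.19672
P(X ≤ 1) = 0.25127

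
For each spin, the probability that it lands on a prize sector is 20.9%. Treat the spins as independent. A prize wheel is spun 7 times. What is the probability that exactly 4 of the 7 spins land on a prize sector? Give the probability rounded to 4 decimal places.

X ~ Binomial(n=7, p=0.209).
P(X=4) = C(7,4) · p^4 · (1−p)^3
= 35 · 0.001908 · 0.49491 = 0.033051

0.0331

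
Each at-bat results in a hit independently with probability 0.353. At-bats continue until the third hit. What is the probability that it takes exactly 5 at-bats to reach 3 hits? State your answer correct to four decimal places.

0.1105

Y = trial on which the third success occurs; negative binomial, r=3, p=0.353.
P(Y=5) = C(4,2) · p^3 · (1−p)^2
= 6 · 0.043987 · 0.41861 = 0.110480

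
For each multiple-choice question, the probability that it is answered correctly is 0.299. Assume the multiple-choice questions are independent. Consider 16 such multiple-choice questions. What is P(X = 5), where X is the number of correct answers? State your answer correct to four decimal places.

0.2097

X ~ Binomial(n=16, p=0.299).
P(X=5) = C(16,5) · p^5 · (1−p)^11
= 4368 · 0.0023898 · 0.020086 = 0.209670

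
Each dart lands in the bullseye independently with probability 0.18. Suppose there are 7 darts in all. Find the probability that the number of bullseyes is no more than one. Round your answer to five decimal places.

0.63233

X ~ Binomial(7, 0.18); P(X ≤ 1) = Σ C(7,k) p^k (1−p)^(7−k) over k:
  k=0: C(7,0)·0.18^0·0.82^7 = 0.2492855
  k=1: C(7,1)·0.18^1·0.82^6 = 0.3830484
Total = 0.6323339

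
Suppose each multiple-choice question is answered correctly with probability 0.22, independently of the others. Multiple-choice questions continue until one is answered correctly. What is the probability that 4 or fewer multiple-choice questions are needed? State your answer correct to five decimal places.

0.62985

Y = number of multiple-choice questions to the first success; geometric, p = 0.22.
P(Y ≤ 4) = 1 − (1−p)^4 = 1 − 0.3701506 = 0.6298494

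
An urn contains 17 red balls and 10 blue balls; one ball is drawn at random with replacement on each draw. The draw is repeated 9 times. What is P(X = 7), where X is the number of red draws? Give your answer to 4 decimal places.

0.1937

X ~ Binomial(n=9, p=0.629630).
P(X=7) = C(9,7) · p^7 · (1−p)^2
= 36 · 0.039228 · 0.13717 = 0.193718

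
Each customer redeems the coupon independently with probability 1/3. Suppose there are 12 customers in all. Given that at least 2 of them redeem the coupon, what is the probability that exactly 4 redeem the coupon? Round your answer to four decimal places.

X ~ Binomial(12, 0.333333). Want P(X=4 | X≥2) = P(X=4) / P(X≥2).
P(X=4) = C(12,4)·0.333333^4·0.666667^8 = 0.238446
P(X≥2) = 1 − 0.007707 − 0.046244 = 0.946049
Ratio = 0.238446 / 0.946049 = 0.252044

0.2520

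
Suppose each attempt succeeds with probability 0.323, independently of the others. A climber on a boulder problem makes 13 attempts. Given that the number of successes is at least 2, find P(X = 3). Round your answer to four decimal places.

X ~ Binomial(13, 0.323). Want P(X=3 | X≥2) = P(X=3) / P(X≥2).
P(X=3) = C(13,3)·0.323^3·0.677^10 = 0.194922
P(X≥2) = 1 − 0.006276 − 0.038923 = 0.954801
Ratio = 0.194922 / 0.954801 = 0.204149

0.2041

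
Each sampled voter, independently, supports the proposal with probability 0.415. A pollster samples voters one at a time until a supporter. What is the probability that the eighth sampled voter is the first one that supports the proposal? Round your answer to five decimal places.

Geometric (trials to first success), p = 0.415.
P(Y = 8) = (1−p)^7 · p = 0.023447 · 0.415 = 0.0097306

0.00973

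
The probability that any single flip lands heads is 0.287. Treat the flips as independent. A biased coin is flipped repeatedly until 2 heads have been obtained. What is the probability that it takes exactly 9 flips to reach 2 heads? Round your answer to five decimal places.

0.06173

Y = trial on which the second success occurs; negative binomial, r=2, p=0.287.
P(Y=9) = C(8,1) · p^2 · (1−p)^7
= 8 · 0.082369 · 0.093676 = 0.0617278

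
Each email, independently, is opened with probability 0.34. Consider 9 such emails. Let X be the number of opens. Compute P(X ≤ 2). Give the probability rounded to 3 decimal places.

X ~ Binomial(9, 0.34); P(X ≤ 2) = Σ C(9,k) p^k (1−p)^(9−k) over k:
  k=0: C(9,0)·0.34^0·0.66^9 = 0.02376
  k=1: C(9,1)·0.34^1·0.66^8 = 0.11017
  k=2: C(9,2)·0.34^2·0.66^7 = 0.22702
Total = 0.36096

0.361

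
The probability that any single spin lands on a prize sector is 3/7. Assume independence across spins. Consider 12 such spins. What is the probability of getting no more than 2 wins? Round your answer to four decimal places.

X ~ Binomial(12, 0.428571); P(X ≤ 2) = Σ C(12,k) p^k (1−p)^(12−k) over k:
  k=0: C(12,0)·0.428571^0·0.571429^12 = 0.001212
  k=1: C(12,1)·0.428571^1·0.571429^11 = 0.010909
  k=2: C(12,2)·0.428571^2·0.571429^10 = 0.045000
Total = 0.057121

0.0571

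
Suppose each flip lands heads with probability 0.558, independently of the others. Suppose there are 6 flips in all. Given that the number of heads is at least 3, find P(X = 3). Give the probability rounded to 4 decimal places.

0.3960

X ~ Binomial(6, 0.558). Want P(X=3 | X≥3) = P(X=3) / P(X≥3).
P(X=3) = C(6,3)·0.558^3·0.442^3 = 0.300054
P(X≥3) = 1 − 0.007456 − 0.056480 − 0.178258 = 0.757805
Ratio = 0.300054 / 0.757805 = 0.395951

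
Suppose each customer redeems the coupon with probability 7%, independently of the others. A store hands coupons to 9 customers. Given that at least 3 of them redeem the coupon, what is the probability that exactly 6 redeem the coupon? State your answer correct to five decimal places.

X ~ Binomial(9, 0.07). Want P(X=6 | X≥3) = P(X=6) / P(X≥3).
P(X=6) = C(9,6)·0.07^6·0.93^3 = 0.0000079
P(X≥3) = 1 − 0.5204111 − 0.3525365 − 0.1061400 = 0.0209123
Ratio = 0.0000079 / 0.0209123 = 0.0003801

0.00038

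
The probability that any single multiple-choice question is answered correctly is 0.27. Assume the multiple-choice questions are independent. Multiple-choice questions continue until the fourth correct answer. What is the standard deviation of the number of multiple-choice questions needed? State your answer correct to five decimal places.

6.32889

Y = total multiple-choice questions until the fourth success; negative binomial with r=4, p=0.27.
SD(Y) = √[r(1−p)/p²] = √(40.0548697) = 6.3288917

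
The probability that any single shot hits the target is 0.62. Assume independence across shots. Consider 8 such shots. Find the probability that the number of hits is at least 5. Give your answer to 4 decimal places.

0.6401

X ~ Binomial(8, 0.62); P(X ≥ 5) = Σ C(8,k) p^k (1−p)^(8−k) over k:
  k=5: C(8,5)·0.62^5·0.38^3 = 0.281512
  k=6: C(8,6)·0.62^6·0.38^2 = 0.229655
  k=7: C(8,7)·0.62^7·0.38^1 = 0.107057
  k=8: C(8,8)·0.62^8·0.38^0 = 0.021834
Total = 0.640058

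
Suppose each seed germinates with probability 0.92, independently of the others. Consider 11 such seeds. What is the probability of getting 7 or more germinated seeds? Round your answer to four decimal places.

X ~ Binomial(11, 0.92); P(X ≥ 7) = Σ C(11,k) p^k (1−p)^(11−k) over k:
  k=7: C(11,7)·0.92^7·0.08^4 = 0.007540
  k=8: C(11,8)·0.92^8·0.08^3 = 0.043357
  k=9: C(11,9)·0.92^9·0.08^2 = 0.166201
  k=10: C(11,10)·0.92^10·0.08^1 = 0.382262
  k=11: C(11,11)·0.92^11·0.08^0 = 0.399637
Total = 0.998997

0.9990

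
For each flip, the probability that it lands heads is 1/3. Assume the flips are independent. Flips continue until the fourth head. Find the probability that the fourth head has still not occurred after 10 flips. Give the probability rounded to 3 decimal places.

Needing more than 10 flips ⇔ fewer than 4 successes in the first 10. With X ~ Binomial(10, 0.333333), P(Y > 10) = P(X ≤ 3).
  k=0: C(10,0)·0.333333^0·0.666667^10 = 0.01734
  k=1: C(10,1)·0.333333^1·0.666667^9 = 0.08671
  k=2: C(10,2)·0.333333^2·0.666667^8 = 0.19509
  k=3: C(10,3)·0.333333^3·0.666667^7 = 0.26012
P(X ≤ 3) = 0.55926

0.559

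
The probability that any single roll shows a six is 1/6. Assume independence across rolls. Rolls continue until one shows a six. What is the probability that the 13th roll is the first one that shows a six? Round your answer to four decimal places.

Geometric (trials to first success), p = 0.166667.
P(Y = 13) = (1−p)^12 · p = 0.11216 · 0.166667 = 0.018693

0.0187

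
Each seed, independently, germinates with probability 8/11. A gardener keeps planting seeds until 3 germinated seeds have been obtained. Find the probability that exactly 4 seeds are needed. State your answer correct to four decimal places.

Y = trial on which the third success occurs; negative binomial, r=3, p=0.727273.
P(Y=4) = C(3,2) · p^3 · (1−p)^1
= 3 · 0.38467 · 0.27273 = 0.314733

0.3147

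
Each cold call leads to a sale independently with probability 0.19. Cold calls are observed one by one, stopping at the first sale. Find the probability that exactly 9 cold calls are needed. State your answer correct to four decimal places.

0.0352

Geometric (trials to first success), p = 0.19.
P(Y = 9) = (1−p)^8 · p = 0.1853 · 0.19 = 0.035207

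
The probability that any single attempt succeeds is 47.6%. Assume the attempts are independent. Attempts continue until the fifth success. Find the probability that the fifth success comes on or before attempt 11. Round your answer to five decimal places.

0.66898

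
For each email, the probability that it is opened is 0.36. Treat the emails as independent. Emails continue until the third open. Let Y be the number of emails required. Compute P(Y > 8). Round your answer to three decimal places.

0.404

Needing more than 8 emails ⇔ fewer than 3 successes in the first 8. With X ~ Binomial(8, 0.36), P(Y > 8) = P(X ≤ 2).
  k=0: C(8,0)·0.36^0·0.64^8 = 0.02815
  k=1: C(8,1)·0.36^1·0.64^7 = 0.12666
  k=2: C(8,2)·0.36^2·0.64^6 = 0.24937
P(X ≤ 2) = 0.40418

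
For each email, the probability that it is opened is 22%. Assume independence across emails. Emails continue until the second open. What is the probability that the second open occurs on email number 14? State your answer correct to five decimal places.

Y = trial on which the second success occurs; negative binomial, r=2, p=0.22.
P(Y=14) = C(13,1) · p^2 · (1−p)^12
= 13 · 0.0484 · 0.050715 = 0.0319098

0.03191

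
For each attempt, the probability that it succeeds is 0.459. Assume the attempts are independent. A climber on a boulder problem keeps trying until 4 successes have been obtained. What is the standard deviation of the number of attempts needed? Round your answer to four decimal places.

Y = total attempts until the fourth success; negative binomial with r=4, p=0.459.
SD(Y) = √[r(1−p)/p²] = √(10.271453) = 3.204911

3.2049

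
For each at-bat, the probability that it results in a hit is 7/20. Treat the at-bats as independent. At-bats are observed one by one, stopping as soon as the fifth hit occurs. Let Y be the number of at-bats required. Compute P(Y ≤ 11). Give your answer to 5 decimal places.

Finishing within 11 at-bats ⇔ at least 5 successes in the first 11. With X ~ Binomial(11, 0.35), P(Y ≤ 11) = 1 − P(X ≤ 4).
  k=0: C(11,0)·0.35^0·0.65^11 = 0.0087508
  k=1: C(11,1)·0.35^1·0.65^10 = 0.0518316
  k=2: C(11,2)·0.35^2·0.65^9 = 0.1395465
  k=3: C(11,3)·0.35^3·0.65^8 = 0.2254213
  k=4: C(11,4)·0.35^4·0.65^7 = 0.2427614
1 − 0.6683115 = 0.3316885

0.33169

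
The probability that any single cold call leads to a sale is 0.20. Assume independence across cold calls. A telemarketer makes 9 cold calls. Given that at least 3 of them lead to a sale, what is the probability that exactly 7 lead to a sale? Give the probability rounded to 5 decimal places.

0.00113

X ~ Binomial(9, 0.20). Want P(X=7 | X≥3) = P(X=7) / P(X≥3).
P(X=7) = C(9,7)·0.20^7·0.80^2 = 0.0002949
P(X≥3) = 1 − 0.1342177 − 0.3019899 − 0.3019899 = 0.2618025
Ratio = 0.0002949 / 0.2618025 = 0.0011265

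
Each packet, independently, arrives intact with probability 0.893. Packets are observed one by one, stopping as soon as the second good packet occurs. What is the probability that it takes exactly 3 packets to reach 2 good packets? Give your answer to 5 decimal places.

0.17065

Y = trial on which the second success occurs; negative binomial, r=2, p=0.893.
P(Y=3) = C(2,1) · p^2 · (1−p)^1
= 2 · 0.79745 · 0.107 = 0.1706541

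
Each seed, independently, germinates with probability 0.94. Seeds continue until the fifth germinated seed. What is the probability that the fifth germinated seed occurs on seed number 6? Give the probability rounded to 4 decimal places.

0.2202

Y = trial on which the fifth success occurs; negative binomial, r=5, p=0.94.
P(Y=6) = C(5,4) · p^5 · (1−p)^1
= 5 · 0.7339 · 0.06 = 0.220171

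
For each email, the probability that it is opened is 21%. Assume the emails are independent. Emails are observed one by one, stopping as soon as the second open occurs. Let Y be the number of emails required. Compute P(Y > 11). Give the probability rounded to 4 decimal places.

0.2935

Needing more than 11 emails ⇔ fewer than 2 successes in the first 11. With X ~ Binomial(11, 0.21), P(Y > 11) = P(X ≤ 1).
  k=0: C(11,0)·0.21^0·0.79^11 = 0.074799
  k=1: C(11,1)·0.21^1·0.79^10 = 0.218717
P(X ≤ 1) = 0.293517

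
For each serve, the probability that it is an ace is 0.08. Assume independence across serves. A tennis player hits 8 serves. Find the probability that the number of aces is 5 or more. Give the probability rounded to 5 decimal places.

X ~ Binomial(8, 0.08); P(X ≥ 5) = Σ C(8,k) p^k (1−p)^(8−k) over k:
  k=5: C(8,5)·0.08^5·0.92^3 = 0.0001429
  k=6: C(8,6)·0.08^6·0.92^2 = 0.0000062
  k=7: C(8,7)·0.08^7·0.92^1 = 0.0000002
  k=8: C(8,8)·0.08^8·0.92^0 = 0.0000000
Total = 0.0001493

0.00015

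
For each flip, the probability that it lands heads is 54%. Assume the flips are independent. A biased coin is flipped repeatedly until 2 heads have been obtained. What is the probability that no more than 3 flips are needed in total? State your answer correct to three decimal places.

0.560

Finishing within 3 flips ⇔ at least 2 successes in the first 3. With X ~ Binomial(3, 0.54), P(Y ≤ 3) = 1 − P(X ≤ 1).
  k=0: C(3,0)·0.54^0·0.46^3 = 0.09734
  k=1: C(3,1)·0.54^1·0.46^2 = 0.34279
1 − 0.44013 = 0.55987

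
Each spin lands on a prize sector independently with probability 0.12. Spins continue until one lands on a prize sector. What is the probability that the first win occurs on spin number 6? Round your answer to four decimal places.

0.0633

Geometric (trials to first success), p = 0.12.
P(Y = 6) = (1−p)^5 · p = 0.52773 · 0.12 = 0.063328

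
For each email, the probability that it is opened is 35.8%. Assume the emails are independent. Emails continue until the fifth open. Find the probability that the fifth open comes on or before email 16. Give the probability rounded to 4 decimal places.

Finishing within 16 emails ⇔ at least 5 successes in the first 16. With X ~ Binomial(16, 0.358), P(Y ≤ 16) = 1 − P(X ≤ 4).
  k=0: C(16,0)·0.358^0·0.642^16 = 0.000833
  k=1: C(16,1)·0.358^1·0.642^15 = 0.007431
  k=2: C(16,2)·0.358^2·0.642^14 = 0.031077
  k=3: C(16,3)·0.358^3·0.642^13 = 0.080871
  k=4: C(16,4)·0.358^4·0.642^12 = 0.146563
1 − 0.266774 = 0.733226

0.7332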